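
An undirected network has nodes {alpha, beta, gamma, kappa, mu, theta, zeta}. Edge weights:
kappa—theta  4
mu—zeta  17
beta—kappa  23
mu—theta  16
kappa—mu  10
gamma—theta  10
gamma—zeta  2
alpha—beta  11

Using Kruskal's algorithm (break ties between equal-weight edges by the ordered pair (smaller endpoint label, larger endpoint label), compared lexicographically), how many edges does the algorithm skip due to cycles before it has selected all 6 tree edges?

Kruskal's algorithm — process edges by increasing weight (ties by edge label):
gamma—zeta (2): add. Components now {alpha} {gamma,zeta} {kappa} {mu} {beta} {theta}
kappa—theta (4): add. Components now {alpha} {gamma,zeta} {kappa,theta} {mu} {beta}
gamma—theta (10): add. Components now {alpha} {gamma,kappa,theta,zeta} {mu} {beta}
kappa—mu (10): add. Components now {alpha} {gamma,kappa,mu,theta,zeta} {beta}
alpha—beta (11): add. Components now {alpha,beta} {gamma,kappa,mu,theta,zeta}
mu—theta (16): skip — mu and theta already connected.
mu—zeta (17): skip — zeta and mu already connected.
beta—kappa (23): add. Components now {alpha,beta,gamma,kappa,mu,theta,zeta}
Edges rejected before the tree was complete: 2.

2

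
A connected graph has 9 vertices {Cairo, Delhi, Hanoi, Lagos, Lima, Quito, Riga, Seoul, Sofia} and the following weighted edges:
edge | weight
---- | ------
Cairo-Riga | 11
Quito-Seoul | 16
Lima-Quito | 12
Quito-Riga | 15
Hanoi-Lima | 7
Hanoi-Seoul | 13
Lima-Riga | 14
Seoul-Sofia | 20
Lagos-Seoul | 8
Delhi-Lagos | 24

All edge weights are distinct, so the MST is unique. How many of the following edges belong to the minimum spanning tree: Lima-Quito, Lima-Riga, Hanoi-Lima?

Kruskal's algorithm — process edges by increasing weight (ties by edge label):
Hanoi-Lima (7): add — endpoints in different components.
Lagos-Seoul (8): add — endpoints in different components.
Cairo-Riga (11): add — endpoints in different components.
Lima-Quito (12): add — endpoints in different components.
Hanoi-Seoul (13): add — endpoints in different components.
Lima-Riga (14): add — endpoints in different components.
Quito-Riga (15): skip — Quito and Riga already connected.
Quito-Seoul (16): skip — Seoul and Quito already connected.
Seoul-Sofia (20): add — endpoints in different components.
Delhi-Lagos (24): add — endpoints in different components.
MST edge set: {Hanoi-Lima, Lagos-Seoul, Cairo-Riga, Lima-Quito, Hanoi-Seoul, Lima-Riga, Seoul-Sofia, Delhi-Lagos}.
Of the listed edges, {Lima-Quito, Lima-Riga, Hanoi-Lima} are in the MST → 3.

3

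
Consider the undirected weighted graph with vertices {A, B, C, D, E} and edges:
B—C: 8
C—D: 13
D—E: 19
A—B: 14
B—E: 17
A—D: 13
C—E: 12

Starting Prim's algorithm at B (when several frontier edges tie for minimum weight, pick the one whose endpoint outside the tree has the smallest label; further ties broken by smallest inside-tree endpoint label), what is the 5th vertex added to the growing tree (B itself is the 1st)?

A

Grow the tree from B using Prim:
Step 1: cheapest edge leaving the tree is B—C (8); add C.
Step 2: cheapest edge leaving the tree is C—E (12); add E.
Step 3: cheapest edge leaving the tree is C—D (13); add D.
Step 4: cheapest edge leaving the tree is A—D (13); add A.
Vertex order: B, C, E, D, A. The 5th vertex is A.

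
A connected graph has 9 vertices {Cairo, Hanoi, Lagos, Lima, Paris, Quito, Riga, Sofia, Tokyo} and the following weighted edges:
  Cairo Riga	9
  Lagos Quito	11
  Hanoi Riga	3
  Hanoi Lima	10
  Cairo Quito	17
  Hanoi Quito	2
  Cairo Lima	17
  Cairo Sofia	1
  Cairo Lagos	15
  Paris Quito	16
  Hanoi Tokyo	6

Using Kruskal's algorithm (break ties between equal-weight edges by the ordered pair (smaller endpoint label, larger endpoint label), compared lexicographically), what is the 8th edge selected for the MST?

Sort edges by weight, then run Kruskal:
Cairo Sofia (1): add — endpoints in different components.
Hanoi Quito (2): add — endpoints in different components.
Hanoi Riga (3): add — endpoints in different components.
Hanoi Tokyo (6): add — endpoints in different components.
Cairo Riga (9): add — endpoints in different components.
Hanoi Lima (10): add — endpoints in different components.
Lagos Quito (11): add — endpoints in different components.
Cairo Lagos (15): skip — Lagos and Cairo already connected.
Paris Quito (16): add — endpoints in different components.
The 8th edge added is Paris Quito.

Paris-Quito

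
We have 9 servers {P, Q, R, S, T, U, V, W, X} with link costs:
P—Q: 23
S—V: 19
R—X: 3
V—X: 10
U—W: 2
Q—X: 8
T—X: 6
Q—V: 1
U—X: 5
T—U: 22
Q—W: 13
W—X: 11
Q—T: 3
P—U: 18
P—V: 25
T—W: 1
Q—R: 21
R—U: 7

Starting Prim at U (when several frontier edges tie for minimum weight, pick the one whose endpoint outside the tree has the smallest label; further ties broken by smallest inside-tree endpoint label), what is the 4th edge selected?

Q-V

Prim's algorithm from U:
Step 1: cheapest edge leaving the tree is U—W (2); add W.
Step 2: cheapest edge leaving the tree is T—W (1); add T.
Step 3: cheapest edge leaving the tree is Q—T (3); add Q.
Step 4: cheapest edge leaving the tree is Q—V (1); add V.
Step 5: cheapest edge leaving the tree is U—X (5); add X.
Step 6: cheapest edge leaving the tree is R—X (3); add R.
Step 7: cheapest edge leaving the tree is P—U (18); add P.
Step 8: cheapest edge leaving the tree is S—V (19); add S.
The 4th edge added is Q—V.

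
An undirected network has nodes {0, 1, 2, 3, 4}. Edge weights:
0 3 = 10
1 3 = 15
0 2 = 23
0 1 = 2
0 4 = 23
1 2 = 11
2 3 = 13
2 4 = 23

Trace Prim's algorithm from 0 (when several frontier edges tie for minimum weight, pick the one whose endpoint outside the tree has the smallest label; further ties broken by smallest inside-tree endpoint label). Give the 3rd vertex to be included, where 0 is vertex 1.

3

Grow the tree from 0 using Prim:
Step 1: frontier [0 1 2, 0 3 10, 0 2 23, 0 4 23] → take 0 1 (2); add 1.
Step 2: frontier [0 3 10, 0 2 23, 0 4 23, 1 2 11, 1 3 15] → take 0 3 (10); add 3.
Step 3: frontier [0 2 23, 0 4 23, 1 2 11, 2 3 13] → take 1 2 (11); add 2.
Step 4: frontier [0 4 23, 2 4 23] → take 0 4 (23); add 4.
Vertex order: 0, 1, 3, 2, 4. The 3rd vertex is 3.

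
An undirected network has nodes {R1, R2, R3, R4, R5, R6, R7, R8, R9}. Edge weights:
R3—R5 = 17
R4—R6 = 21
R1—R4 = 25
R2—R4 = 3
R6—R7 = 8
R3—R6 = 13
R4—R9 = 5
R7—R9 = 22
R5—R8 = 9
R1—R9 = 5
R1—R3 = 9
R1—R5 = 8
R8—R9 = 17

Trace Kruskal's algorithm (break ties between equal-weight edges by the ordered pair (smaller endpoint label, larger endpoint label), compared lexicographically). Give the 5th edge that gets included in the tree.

R6-R7

Kruskal: consider edges lightest-first.
R2—R4 (3): add — endpoints in different components.
R1—R9 (5): add — endpoints in different components.
R4—R9 (5): add — endpoints in different components.
R1—R5 (8): add — endpoints in different components.
R6—R7 (8): add — endpoints in different components.
R1—R3 (9): add — endpoints in different components.
R5—R8 (9): add — endpoints in different components.
R3—R6 (13): add — endpoints in different components.
The 5th edge added is R6—R7.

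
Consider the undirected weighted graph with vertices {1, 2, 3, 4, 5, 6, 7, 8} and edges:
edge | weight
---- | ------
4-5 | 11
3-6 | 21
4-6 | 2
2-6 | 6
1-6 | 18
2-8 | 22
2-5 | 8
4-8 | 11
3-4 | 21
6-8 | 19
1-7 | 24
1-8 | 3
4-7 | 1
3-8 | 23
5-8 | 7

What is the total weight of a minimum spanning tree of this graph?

Kruskal's algorithm — process edges by increasing weight (ties by edge label):
4-7 (1): add — endpoints in different components.
4-6 (2): add — endpoints in different components.
1-8 (3): add — endpoints in different components.
2-6 (6): add — endpoints in different components.
5-8 (7): add — endpoints in different components.
2-5 (8): add — endpoints in different components.
4-5 (11): skip — 4 and 5 already connected.
4-8 (11): skip — 4 and 8 already connected.
1-6 (18): skip — 1 and 6 already connected.
6-8 (19): skip — 6 and 8 already connected.
3-4 (21): add — endpoints in different components.
MST edges: 4-7, 4-6, 1-8, 2-6, 5-8, 2-5, 3-4; total weight 1+2+3+6+7+8+21 = 48.

48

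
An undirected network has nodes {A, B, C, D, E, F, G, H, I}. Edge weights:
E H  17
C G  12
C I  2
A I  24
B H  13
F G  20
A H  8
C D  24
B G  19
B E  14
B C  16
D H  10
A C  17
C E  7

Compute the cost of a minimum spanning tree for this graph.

86

Prim, starting at D.
Step 1: frontier [D H 10, C D 24] → take D H (10); add H.
Step 2: frontier [C D 24, A H 8, B H 13, E H 17] → take A H (8); add A.
Step 3: frontier [A C 17, A I 24, C D 24, B H 13, E H 17] → take B H (13); add B.
Step 4: frontier [A C 17, A I 24, B E 14, B C 16, B G 19, C D 24, E H 17] → take B E (14); add E.
Step 5: frontier [A C 17, A I 24, B C 16, B G 19, C D 24, C E 7] → take C E (7); add C.
Step 6: frontier [A I 24, B G 19, C I 2, C G 12] → take C I (2); add I.
Step 7: frontier [B G 19, C G 12] → take C G (12); add G.
Step 8: frontier [F G 20] → take F G (20); add F.
MST edges: D H, A H, B H, B E, C E, C I, C G, F G; total weight 10+8+13+14+7+2+12+20 = 86.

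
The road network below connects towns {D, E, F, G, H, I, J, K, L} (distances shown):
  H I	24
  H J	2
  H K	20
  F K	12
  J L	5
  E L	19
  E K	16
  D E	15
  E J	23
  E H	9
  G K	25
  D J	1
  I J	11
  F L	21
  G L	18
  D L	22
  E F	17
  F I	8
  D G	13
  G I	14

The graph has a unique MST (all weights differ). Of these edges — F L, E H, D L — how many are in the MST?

Kruskal: consider edges lightest-first.
D J (1): add — endpoints in different components.
H J (2): add — endpoints in different components.
J L (5): add — endpoints in different components.
F I (8): add — endpoints in different components.
E H (9): add — endpoints in different components.
I J (11): add — endpoints in different components.
F K (12): add — endpoints in different components.
D G (13): add — endpoints in different components.
MST edge set: {D J, H J, J L, F I, E H, I J, F K, D G}.
Of the listed edges, {E H} are in the MST → 1.

1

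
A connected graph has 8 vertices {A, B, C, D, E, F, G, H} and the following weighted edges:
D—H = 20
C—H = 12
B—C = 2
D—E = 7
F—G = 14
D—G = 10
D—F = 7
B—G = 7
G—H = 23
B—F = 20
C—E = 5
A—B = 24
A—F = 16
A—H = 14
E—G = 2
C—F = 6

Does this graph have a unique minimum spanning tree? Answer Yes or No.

Kruskal's algorithm — process edges by increasing weight (ties by edge label):
B—C (2): add — endpoints in different components.
E—G (2): add — endpoints in different components.
C—E (5): add — endpoints in different components.
C—F (6): add — endpoints in different components.
B—G (7): skip — B and G already connected.
D—E (7): add — endpoints in different components.
D—F (7): skip — D and F already connected.
D—G (10): skip — D and G already connected.
C—H (12): add — endpoints in different components.
A—H (14): add — endpoints in different components.
Non-tree edge D—F has weight 7, equal to the heaviest edge on its tree cycle — swapping gives another MST of the same weight. Not unique.

No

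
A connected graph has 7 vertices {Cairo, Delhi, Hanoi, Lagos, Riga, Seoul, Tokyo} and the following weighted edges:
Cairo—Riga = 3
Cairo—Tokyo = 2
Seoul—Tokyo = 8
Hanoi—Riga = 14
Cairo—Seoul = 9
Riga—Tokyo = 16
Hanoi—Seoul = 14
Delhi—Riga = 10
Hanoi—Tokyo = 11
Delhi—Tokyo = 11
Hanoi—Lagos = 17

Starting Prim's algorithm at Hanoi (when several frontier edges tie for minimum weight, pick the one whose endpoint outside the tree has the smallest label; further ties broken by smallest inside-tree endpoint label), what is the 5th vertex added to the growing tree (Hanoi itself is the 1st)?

Seoul

Prim's algorithm from Hanoi:
Step 1: cheapest edge leaving the tree is Hanoi—Tokyo (11); add Tokyo.
Step 2: cheapest edge leaving the tree is Cairo—Tokyo (2); add Cairo.
Step 3: cheapest edge leaving the tree is Cairo—Riga (3); add Riga.
Step 4: cheapest edge leaving the tree is Seoul—Tokyo (8); add Seoul.
Step 5: cheapest edge leaving the tree is Delhi—Riga (10); add Delhi.
Step 6: cheapest edge leaving the tree is Hanoi—Lagos (17); add Lagos.
Vertex order: Hanoi, Tokyo, Cairo, Riga, Seoul, Delhi, Lagos. The 5th vertex is Seoul.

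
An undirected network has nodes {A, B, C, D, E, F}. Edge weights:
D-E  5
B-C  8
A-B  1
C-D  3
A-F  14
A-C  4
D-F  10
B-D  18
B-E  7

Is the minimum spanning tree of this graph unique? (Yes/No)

Yes

Sort edges by weight, then run Kruskal:
A-B (1): add. Components now {A,B} {C} {D} {E} {F}
C-D (3): add. Components now {A,B} {C,D} {E} {F}
A-C (4): add. Components now {A,B,C,D} {E} {F}
D-E (5): add. Components now {A,B,C,D,E} {F}
B-E (7): skip — B and E already connected.
B-C (8): skip — B and C already connected.
D-F (10): add. Components now {A,B,C,D,E,F}
Every non-tree edge has weight strictly greater than the heaviest edge on the tree path between its endpoints, so the MST is unique.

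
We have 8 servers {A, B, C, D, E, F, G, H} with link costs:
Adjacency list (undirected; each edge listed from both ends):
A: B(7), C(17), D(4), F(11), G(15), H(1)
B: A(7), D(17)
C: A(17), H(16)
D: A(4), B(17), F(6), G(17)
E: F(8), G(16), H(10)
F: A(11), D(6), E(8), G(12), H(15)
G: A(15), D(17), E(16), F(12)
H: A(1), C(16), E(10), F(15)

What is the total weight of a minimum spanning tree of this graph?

54

Prim, starting at B.
Step 1: cheapest edge leaving the tree is A—B (7); add A.
Step 2: cheapest edge leaving the tree is A—H (1); add H.
Step 3: cheapest edge leaving the tree is A—D (4); add D.
Step 4: cheapest edge leaving the tree is D—F (6); add F.
Step 5: cheapest edge leaving the tree is E—F (8); add E.
Step 6: cheapest edge leaving the tree is F—G (12); add G.
Step 7: cheapest edge leaving the tree is C—H (16); add C.
MST edges: A—B, A—H, A—D, D—F, E—F, F—G, C—H; total weight 7+1+4+6+8+12+16 = 54.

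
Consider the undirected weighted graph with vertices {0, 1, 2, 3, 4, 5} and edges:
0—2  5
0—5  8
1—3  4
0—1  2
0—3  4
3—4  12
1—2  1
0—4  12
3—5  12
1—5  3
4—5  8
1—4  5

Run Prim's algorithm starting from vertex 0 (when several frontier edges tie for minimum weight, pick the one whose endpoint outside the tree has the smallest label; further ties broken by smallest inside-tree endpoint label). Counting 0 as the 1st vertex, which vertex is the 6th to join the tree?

4

Grow the tree from 0 using Prim:
Step 1: cheapest edge leaving the tree is 0—1 (2); add 1.
Step 2: cheapest edge leaving the tree is 1—2 (1); add 2.
Step 3: cheapest edge leaving the tree is 1—5 (3); add 5.
Step 4: cheapest edge leaving the tree is 0—3 (4); add 3.
Step 5: cheapest edge leaving the tree is 1—4 (5); add 4.
Vertex order: 0, 1, 2, 5, 3, 4. The 6th vertex is 4.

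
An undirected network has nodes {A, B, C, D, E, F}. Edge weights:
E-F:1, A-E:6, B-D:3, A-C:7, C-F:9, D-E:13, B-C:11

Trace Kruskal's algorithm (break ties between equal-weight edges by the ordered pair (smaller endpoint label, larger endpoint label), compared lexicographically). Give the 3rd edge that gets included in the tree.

A-E

Kruskal: consider edges lightest-first.
E-F (1): add. Components now {A} {B} {C} {D} {E,F}
B-D (3): add. Components now {A} {B,D} {C} {E,F}
A-E (6): add. Components now {A,E,F} {B,D} {C}
A-C (7): add. Components now {A,C,E,F} {B,D}
C-F (9): skip — C and F already connected.
B-C (11): add. Components now {A,B,C,D,E,F}
The 3rd edge added is A-E.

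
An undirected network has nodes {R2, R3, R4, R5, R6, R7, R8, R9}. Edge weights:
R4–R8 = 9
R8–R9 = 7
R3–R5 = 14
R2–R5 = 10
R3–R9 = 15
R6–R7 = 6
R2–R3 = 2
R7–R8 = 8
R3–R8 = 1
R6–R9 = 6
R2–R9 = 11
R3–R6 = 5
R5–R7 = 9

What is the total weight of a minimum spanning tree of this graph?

Prim's algorithm from R9:
Step 1: frontier [R6–R9 6, R8–R9 7, R2–R9 11, R3–R9 15] → take R6–R9 (6); add R6.
Step 2: frontier [R3–R6 5, R6–R7 6, R8–R9 7, R2–R9 11, R3–R9 15] → take R3–R6 (5); add R3.
Step 3: frontier [R3–R8 1, R2–R3 2, R3–R5 14, R6–R7 6, R8–R9 7, R2–R9 11] → take R3–R8 (1); add R8.
Step 4: frontier [R2–R3 2, R3–R5 14, R6–R7 6, R7–R8 8, R4–R8 9, R2–R9 11] → take R2–R3 (2); add R2.
Step 5: frontier [R2–R5 10, R3–R5 14, R6–R7 6, R7–R8 8, R4–R8 9] → take R6–R7 (6); add R7.
Step 6: frontier [R2–R5 10, R3–R5 14, R5–R7 9, R4–R8 9] → take R4–R8 (9); add R4.
Step 7: frontier [R2–R5 10, R3–R5 14, R5–R7 9] → take R5–R7 (9); add R5.
MST edges: R6–R9, R3–R6, R3–R8, R2–R3, R6–R7, R4–R8, R5–R7; total weight 6+5+1+2+6+9+9 = 38.

38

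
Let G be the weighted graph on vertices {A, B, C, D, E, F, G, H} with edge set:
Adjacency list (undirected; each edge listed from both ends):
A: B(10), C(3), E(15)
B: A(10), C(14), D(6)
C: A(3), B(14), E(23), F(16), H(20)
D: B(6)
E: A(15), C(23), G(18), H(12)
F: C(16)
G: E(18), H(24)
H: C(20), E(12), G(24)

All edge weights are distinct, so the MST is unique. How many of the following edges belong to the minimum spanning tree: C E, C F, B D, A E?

Sort edges by weight, then run Kruskal:
A C (3): add — endpoints in different components.
B D (6): add — endpoints in different components.
A B (10): add — endpoints in different components.
E H (12): add — endpoints in different components.
B C (14): skip — B and C already connected.
A E (15): add — endpoints in different components.
C F (16): add — endpoints in different components.
E G (18): add — endpoints in different components.
MST edge set: {A C, B D, A B, E H, A E, C F, E G}.
Of the listed edges, {C F, B D, A E} are in the MST → 3.

3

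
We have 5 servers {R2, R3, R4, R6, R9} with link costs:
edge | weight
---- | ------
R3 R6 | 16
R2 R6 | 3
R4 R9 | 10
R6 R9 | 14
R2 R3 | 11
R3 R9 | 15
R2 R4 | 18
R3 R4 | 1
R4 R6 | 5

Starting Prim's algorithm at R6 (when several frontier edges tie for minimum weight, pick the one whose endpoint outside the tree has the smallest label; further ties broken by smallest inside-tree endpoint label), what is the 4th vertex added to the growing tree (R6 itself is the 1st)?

R3

Prim's algorithm from R6:
Step 1: frontier [R2 R6 3, R4 R6 5, R6 R9 14, R3 R6 16] → take R2 R6 (3); add R2.
Step 2: frontier [R2 R3 11, R2 R4 18, R4 R6 5, R6 R9 14, R3 R6 16] → take R4 R6 (5); add R4.
Step 3: frontier [R2 R3 11, R3 R4 1, R4 R9 10, R6 R9 14, R3 R6 16] → take R3 R4 (1); add R3.
Step 4: frontier [R3 R9 15, R4 R9 10, R6 R9 14] → take R4 R9 (10); add R9.
Vertex order: R6, R2, R4, R3, R9. The 4th vertex is R3.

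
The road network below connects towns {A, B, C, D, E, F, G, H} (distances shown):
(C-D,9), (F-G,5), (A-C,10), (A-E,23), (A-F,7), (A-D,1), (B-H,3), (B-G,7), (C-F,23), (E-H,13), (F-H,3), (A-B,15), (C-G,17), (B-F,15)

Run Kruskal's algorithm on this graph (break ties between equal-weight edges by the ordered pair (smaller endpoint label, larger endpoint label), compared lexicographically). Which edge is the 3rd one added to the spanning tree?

F-H

Kruskal: consider edges lightest-first.
A-D (1): add — endpoints in different components.
B-H (3): add — endpoints in different components.
F-H (3): add — endpoints in different components.
F-G (5): add — endpoints in different components.
A-F (7): add — endpoints in different components.
B-G (7): skip — B and G already connected.
C-D (9): add — endpoints in different components.
A-C (10): skip — A and C already connected.
E-H (13): add — endpoints in different components.
The 3rd edge added is F-H.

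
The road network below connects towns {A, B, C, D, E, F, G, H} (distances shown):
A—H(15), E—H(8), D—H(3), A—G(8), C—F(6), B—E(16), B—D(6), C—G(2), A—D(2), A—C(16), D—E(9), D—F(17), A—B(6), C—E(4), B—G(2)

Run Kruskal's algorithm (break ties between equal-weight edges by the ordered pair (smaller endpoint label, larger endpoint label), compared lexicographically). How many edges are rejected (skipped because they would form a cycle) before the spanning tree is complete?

1

Sort edges by weight, then run Kruskal:
A—D (2): add — endpoints in different components.
B—G (2): add — endpoints in different components.
C—G (2): add — endpoints in different components.
D—H (3): add — endpoints in different components.
C—E (4): add — endpoints in different components.
A—B (6): add — endpoints in different components.
B—D (6): skip — B and D already connected.
C—F (6): add — endpoints in different components.
Edges rejected before the tree was complete: 1.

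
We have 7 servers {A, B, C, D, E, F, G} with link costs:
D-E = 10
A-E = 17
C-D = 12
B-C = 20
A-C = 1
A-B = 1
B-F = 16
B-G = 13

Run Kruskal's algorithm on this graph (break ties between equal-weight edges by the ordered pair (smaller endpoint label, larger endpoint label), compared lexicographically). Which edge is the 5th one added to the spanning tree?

Sort edges by weight, then run Kruskal:
A-B (1): add — endpoints in different components.
A-C (1): add — endpoints in different components.
D-E (10): add — endpoints in different components.
C-D (12): add — endpoints in different components.
B-G (13): add — endpoints in different components.
B-F (16): add — endpoints in different components.
The 5th edge added is B-G.

B-G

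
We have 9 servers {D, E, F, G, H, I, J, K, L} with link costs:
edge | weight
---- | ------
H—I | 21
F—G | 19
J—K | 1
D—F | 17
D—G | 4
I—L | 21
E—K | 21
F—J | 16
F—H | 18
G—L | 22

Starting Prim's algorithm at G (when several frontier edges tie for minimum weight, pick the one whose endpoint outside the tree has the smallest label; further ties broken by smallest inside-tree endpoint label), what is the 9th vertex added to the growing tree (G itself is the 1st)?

Prim, starting at G.
Step 1: cheapest edge leaving the tree is D—G (4); add D.
Step 2: cheapest edge leaving the tree is D—F (17); add F.
Step 3: cheapest edge leaving the tree is F—J (16); add J.
Step 4: cheapest edge leaving the tree is J—K (1); add K.
Step 5: cheapest edge leaving the tree is F—H (18); add H.
Step 6: cheapest edge leaving the tree is E—K (21); add E.
Step 7: cheapest edge leaving the tree is H—I (21); add I.
Step 8: cheapest edge leaving the tree is I—L (21); add L.
Vertex order: G, D, F, J, K, H, E, I, L. The 9th vertex is L.

L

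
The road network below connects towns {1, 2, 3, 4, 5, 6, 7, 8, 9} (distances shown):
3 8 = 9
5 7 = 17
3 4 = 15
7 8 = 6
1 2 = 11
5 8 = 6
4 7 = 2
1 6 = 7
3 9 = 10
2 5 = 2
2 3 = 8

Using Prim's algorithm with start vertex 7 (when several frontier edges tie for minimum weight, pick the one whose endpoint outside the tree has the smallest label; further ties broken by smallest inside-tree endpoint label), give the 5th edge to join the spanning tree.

2-3

Grow the tree from 7 using Prim:
Step 1: cheapest edge leaving the tree is 4 7 (2); add 4.
Step 2: cheapest edge leaving the tree is 7 8 (6); add 8.
Step 3: cheapest edge leaving the tree is 5 8 (6); add 5.
Step 4: cheapest edge leaving the tree is 2 5 (2); add 2.
Step 5: cheapest edge leaving the tree is 2 3 (8); add 3.
Step 6: cheapest edge leaving the tree is 3 9 (10); add 9.
Step 7: cheapest edge leaving the tree is 1 2 (11); add 1.
Step 8: cheapest edge leaving the tree is 1 6 (7); add 6.
The 5th edge added is 2 3.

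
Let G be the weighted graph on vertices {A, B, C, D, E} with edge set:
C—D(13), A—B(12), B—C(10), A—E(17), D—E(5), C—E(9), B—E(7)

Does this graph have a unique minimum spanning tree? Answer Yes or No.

Kruskal's algorithm — process edges by increasing weight (ties by edge label):
D—E (5): add. Components now {A} {B} {C} {D,E}
B—E (7): add. Components now {A} {B,D,E} {C}
C—E (9): add. Components now {A} {B,C,D,E}
B—C (10): skip — B and C already connected.
A—B (12): add. Components now {A,B,C,D,E}
Every non-tree edge has weight strictly greater than the heaviest edge on the tree path between its endpoints, so the MST is unique.

Yes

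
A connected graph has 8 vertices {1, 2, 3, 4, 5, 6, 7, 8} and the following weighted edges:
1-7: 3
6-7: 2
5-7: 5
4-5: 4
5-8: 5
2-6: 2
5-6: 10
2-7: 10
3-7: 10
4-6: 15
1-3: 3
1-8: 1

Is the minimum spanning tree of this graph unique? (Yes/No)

Kruskal: consider edges lightest-first.
1-8 (1): add — endpoints in different components.
2-6 (2): add — endpoints in different components.
6-7 (2): add — endpoints in different components.
1-3 (3): add — endpoints in different components.
1-7 (3): add — endpoints in different components.
4-5 (4): add — endpoints in different components.
5-7 (5): add — endpoints in different components.
Non-tree edge 5-8 has weight 5, equal to the heaviest edge on its tree cycle — swapping gives another MST of the same weight. Not unique.

No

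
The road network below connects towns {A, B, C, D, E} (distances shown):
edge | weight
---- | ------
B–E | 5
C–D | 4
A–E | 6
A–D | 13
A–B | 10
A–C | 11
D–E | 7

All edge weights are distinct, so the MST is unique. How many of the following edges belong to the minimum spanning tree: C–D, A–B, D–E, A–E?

Sort edges by weight, then run Kruskal:
C–D (4): add. Components now {A} {B} {C,D} {E}
B–E (5): add. Components now {A} {B,E} {C,D}
A–E (6): add. Components now {A,B,E} {C,D}
D–E (7): add. Components now {A,B,C,D,E}
MST edge set: {C–D, B–E, A–E, D–E}.
Of the listed edges, {C–D, D–E, A–E} are in the MST → 3.

3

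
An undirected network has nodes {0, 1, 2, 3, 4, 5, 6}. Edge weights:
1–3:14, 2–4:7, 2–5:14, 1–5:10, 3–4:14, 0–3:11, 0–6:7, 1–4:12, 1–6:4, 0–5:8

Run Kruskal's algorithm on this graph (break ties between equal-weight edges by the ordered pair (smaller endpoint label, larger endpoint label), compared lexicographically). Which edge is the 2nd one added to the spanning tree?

0-6

Sort edges by weight, then run Kruskal:
1–6 (4): add — endpoints in different components.
0–6 (7): add — endpoints in different components.
2–4 (7): add — endpoints in different components.
0–5 (8): add — endpoints in different components.
1–5 (10): skip — 1 and 5 already connected.
0–3 (11): add — endpoints in different components.
1–4 (12): add — endpoints in different components.
The 2nd edge added is 0–6.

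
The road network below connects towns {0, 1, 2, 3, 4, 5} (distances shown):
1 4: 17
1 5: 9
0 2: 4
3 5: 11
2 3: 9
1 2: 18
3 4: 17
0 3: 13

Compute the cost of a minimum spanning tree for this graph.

50

Grow the tree from 1 using Prim:
Step 1: cheapest edge leaving the tree is 1 5 (9); add 5.
Step 2: cheapest edge leaving the tree is 3 5 (11); add 3.
Step 3: cheapest edge leaving the tree is 2 3 (9); add 2.
Step 4: cheapest edge leaving the tree is 0 2 (4); add 0.
Step 5: cheapest edge leaving the tree is 1 4 (17); add 4.
MST edges: 1 5, 3 5, 2 3, 0 2, 1 4; total weight 9+11+9+4+17 = 50.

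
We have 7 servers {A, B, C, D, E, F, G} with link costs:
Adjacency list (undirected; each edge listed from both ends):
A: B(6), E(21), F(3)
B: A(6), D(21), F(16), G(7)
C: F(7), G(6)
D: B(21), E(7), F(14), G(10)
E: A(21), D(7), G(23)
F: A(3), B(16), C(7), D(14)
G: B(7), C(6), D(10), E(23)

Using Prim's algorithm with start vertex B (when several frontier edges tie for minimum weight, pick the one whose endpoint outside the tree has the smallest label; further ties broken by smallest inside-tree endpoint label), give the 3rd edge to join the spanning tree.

C-F

Grow the tree from B using Prim:
Step 1: cheapest edge leaving the tree is A–B (6); add A.
Step 2: cheapest edge leaving the tree is A–F (3); add F.
Step 3: cheapest edge leaving the tree is C–F (7); add C.
Step 4: cheapest edge leaving the tree is C–G (6); add G.
Step 5: cheapest edge leaving the tree is D–G (10); add D.
Step 6: cheapest edge leaving the tree is D–E (7); add E.
The 3rd edge added is C–F.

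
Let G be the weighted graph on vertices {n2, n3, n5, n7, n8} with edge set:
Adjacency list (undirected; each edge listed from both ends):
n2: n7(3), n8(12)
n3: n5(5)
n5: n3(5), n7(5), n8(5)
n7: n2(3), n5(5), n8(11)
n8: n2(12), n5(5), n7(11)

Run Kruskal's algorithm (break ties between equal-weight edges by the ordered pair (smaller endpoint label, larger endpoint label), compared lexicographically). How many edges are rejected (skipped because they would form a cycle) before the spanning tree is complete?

Kruskal: consider edges lightest-first.
n2–n7 (3): add. Components now {n2,n7} {n3} {n5} {n8}
n3–n5 (5): add. Components now {n2,n7} {n3,n5} {n8}
n5–n7 (5): add. Components now {n2,n3,n5,n7} {n8}
n5–n8 (5): add. Components now {n2,n3,n5,n7,n8}
Edges rejected before the tree was complete: 0.

0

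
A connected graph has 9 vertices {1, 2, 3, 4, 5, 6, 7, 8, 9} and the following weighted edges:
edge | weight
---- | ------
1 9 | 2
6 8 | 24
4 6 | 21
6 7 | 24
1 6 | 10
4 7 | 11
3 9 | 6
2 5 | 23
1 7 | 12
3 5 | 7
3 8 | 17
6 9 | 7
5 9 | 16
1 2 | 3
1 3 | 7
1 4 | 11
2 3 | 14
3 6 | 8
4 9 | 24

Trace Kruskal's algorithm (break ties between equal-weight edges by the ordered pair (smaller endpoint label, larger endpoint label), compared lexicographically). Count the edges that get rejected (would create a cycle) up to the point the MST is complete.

6

Kruskal's algorithm — process edges by increasing weight (ties by edge label):
1 9 (2): add — endpoints in different components.
1 2 (3): add — endpoints in different components.
3 9 (6): add — endpoints in different components.
1 3 (7): skip — 1 and 3 already connected.
3 5 (7): add — endpoints in different components.
6 9 (7): add — endpoints in different components.
3 6 (8): skip — 3 and 6 already connected.
1 6 (10): skip — 1 and 6 already connected.
1 4 (11): add — endpoints in different components.
4 7 (11): add — endpoints in different components.
1 7 (12): skip — 1 and 7 already connected.
2 3 (14): skip — 2 and 3 already connected.
5 9 (16): skip — 5 and 9 already connected.
3 8 (17): add — endpoints in different components.
Edges rejected before the tree was complete: 6.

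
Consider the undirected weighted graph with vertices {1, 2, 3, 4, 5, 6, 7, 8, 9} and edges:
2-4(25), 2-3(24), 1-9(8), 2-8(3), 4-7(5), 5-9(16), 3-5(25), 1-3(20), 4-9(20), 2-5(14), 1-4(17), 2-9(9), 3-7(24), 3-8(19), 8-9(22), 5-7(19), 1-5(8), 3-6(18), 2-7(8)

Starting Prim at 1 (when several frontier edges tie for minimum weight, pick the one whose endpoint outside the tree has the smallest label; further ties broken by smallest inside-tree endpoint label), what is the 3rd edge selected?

2-9

Grow the tree from 1 using Prim:
Step 1: cheapest edge leaving the tree is 1-5 (8); add 5.
Step 2: cheapest edge leaving the tree is 1-9 (8); add 9.
Step 3: cheapest edge leaving the tree is 2-9 (9); add 2.
Step 4: cheapest edge leaving the tree is 2-8 (3); add 8.
Step 5: cheapest edge leaving the tree is 2-7 (8); add 7.
Step 6: cheapest edge leaving the tree is 4-7 (5); add 4.
Step 7: cheapest edge leaving the tree is 3-8 (19); add 3.
Step 8: cheapest edge leaving the tree is 3-6 (18); add 6.
The 3rd edge added is 2-9.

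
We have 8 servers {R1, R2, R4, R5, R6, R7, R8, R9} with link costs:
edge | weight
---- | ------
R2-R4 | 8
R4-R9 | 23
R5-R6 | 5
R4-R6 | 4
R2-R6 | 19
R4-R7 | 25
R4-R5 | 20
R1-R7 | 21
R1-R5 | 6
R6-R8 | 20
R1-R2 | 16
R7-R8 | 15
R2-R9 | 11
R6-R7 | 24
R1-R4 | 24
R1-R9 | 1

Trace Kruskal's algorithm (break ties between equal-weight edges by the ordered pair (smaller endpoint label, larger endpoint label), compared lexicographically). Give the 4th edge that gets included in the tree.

Sort edges by weight, then run Kruskal:
R1-R9 (1): add — endpoints in different components.
R4-R6 (4): add — endpoints in different components.
R5-R6 (5): add — endpoints in different components.
R1-R5 (6): add — endpoints in different components.
R2-R4 (8): add — endpoints in different components.
R2-R9 (11): skip — R2 and R9 already connected.
R7-R8 (15): add — endpoints in different components.
R1-R2 (16): skip — R2 and R1 already connected.
R2-R6 (19): skip — R2 and R6 already connected.
R4-R5 (20): skip — R5 and R4 already connected.
R6-R8 (20): add — endpoints in different components.
The 4th edge added is R1-R5.

R1-R5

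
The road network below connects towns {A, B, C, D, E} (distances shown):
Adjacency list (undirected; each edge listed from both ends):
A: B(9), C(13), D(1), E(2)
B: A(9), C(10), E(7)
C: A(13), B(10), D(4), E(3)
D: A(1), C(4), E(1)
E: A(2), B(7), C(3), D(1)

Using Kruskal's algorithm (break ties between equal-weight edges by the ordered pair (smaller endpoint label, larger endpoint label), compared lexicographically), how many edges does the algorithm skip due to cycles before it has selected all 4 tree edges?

2

Kruskal: consider edges lightest-first.
A—D (1): add — endpoints in different components.
D—E (1): add — endpoints in different components.
A—E (2): skip — A and E already connected.
C—E (3): add — endpoints in different components.
C—D (4): skip — C and D already connected.
B—E (7): add — endpoints in different components.
Edges rejected before the tree was complete: 2.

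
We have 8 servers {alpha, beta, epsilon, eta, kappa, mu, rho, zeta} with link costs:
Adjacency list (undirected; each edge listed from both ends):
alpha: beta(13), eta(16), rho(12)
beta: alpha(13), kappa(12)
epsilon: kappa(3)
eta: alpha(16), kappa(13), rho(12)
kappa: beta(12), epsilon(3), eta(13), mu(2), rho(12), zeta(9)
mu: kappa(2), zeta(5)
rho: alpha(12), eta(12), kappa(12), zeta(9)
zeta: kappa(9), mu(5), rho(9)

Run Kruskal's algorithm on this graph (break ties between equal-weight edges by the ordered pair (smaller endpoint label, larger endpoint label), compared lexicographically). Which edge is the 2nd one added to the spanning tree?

epsilon-kappa

Kruskal: consider edges lightest-first.
kappa mu (2): add — endpoints in different components.
epsilon kappa (3): add — endpoints in different components.
mu zeta (5): add — endpoints in different components.
kappa zeta (9): skip — zeta and kappa already connected.
rho zeta (9): add — endpoints in different components.
alpha rho (12): add — endpoints in different components.
beta kappa (12): add — endpoints in different components.
eta rho (12): add — endpoints in different components.
The 2nd edge added is epsilon kappa.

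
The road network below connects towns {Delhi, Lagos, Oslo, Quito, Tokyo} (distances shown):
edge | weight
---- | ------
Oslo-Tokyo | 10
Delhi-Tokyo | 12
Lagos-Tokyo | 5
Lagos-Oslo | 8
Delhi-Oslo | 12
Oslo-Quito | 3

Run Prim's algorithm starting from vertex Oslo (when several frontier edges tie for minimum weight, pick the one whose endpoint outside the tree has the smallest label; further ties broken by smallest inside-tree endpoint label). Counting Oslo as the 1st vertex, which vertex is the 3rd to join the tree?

Prim, starting at Oslo.
Step 1: frontier [Oslo-Quito 3, Lagos-Oslo 8, Oslo-Tokyo 10, Delhi-Oslo 12] → take Oslo-Quito (3); add Quito.
Step 2: frontier [Lagos-Oslo 8, Oslo-Tokyo 10, Delhi-Oslo 12] → take Lagos-Oslo (8); add Lagos.
Step 3: frontier [Lagos-Tokyo 5, Oslo-Tokyo 10, Delhi-Oslo 12] → take Lagos-Tokyo (5); add Tokyo.
Step 4: frontier [Delhi-Oslo 12, Delhi-Tokyo 12] → take Delhi-Oslo (12); add Delhi.
Vertex order: Oslo, Quito, Lagos, Tokyo, Delhi. The 3rd vertex is Lagos.

Lagos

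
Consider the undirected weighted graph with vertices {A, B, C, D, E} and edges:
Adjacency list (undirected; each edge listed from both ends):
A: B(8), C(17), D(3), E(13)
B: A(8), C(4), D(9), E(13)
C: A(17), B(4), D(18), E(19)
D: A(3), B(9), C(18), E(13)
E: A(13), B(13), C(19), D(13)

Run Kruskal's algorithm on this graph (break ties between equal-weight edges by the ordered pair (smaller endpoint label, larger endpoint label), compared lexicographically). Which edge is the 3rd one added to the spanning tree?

A-B

Kruskal: consider edges lightest-first.
A–D (3): add. Components now {A,D} {B} {C} {E}
B–C (4): add. Components now {A,D} {B,C} {E}
A–B (8): add. Components now {A,B,C,D} {E}
B–D (9): skip — B and D already connected.
A–E (13): add. Components now {A,B,C,D,E}
The 3rd edge added is A–B.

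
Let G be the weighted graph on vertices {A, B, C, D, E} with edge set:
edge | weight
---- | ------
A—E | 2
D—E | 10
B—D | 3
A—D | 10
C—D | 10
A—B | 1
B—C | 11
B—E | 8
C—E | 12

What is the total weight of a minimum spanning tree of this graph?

Sort edges by weight, then run Kruskal:
A—B (1): add — endpoints in different components.
A—E (2): add — endpoints in different components.
B—D (3): add — endpoints in different components.
B—E (8): skip — B and E already connected.
A—D (10): skip — A and D already connected.
C—D (10): add — endpoints in different components.
MST edges: A—B, A—E, B—D, C—D; total weight 1+2+3+10 = 16.

16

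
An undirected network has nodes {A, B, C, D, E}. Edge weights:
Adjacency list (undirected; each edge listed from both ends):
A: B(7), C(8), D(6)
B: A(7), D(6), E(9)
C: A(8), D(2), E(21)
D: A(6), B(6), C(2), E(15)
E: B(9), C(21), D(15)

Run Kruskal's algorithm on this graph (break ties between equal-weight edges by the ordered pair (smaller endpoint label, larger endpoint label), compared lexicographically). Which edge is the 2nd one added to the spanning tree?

Sort edges by weight, then run Kruskal:
C—D (2): add — endpoints in different components.
A—D (6): add — endpoints in different components.
B—D (6): add — endpoints in different components.
A—B (7): skip — A and B already connected.
A—C (8): skip — A and C already connected.
B—E (9): add — endpoints in different components.
The 2nd edge added is A—D.

A-D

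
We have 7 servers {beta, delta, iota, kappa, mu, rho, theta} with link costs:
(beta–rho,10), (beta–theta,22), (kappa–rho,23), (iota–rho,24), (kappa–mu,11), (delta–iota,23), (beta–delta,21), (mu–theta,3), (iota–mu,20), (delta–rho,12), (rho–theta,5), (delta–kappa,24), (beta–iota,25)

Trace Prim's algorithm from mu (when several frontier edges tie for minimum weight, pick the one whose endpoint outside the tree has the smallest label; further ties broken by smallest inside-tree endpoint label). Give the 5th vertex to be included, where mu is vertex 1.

Prim, starting at mu.
Step 1: cheapest edge leaving the tree is mu–theta (3); add theta.
Step 2: cheapest edge leaving the tree is rho–theta (5); add rho.
Step 3: cheapest edge leaving the tree is beta–rho (10); add beta.
Step 4: cheapest edge leaving the tree is kappa–mu (11); add kappa.
Step 5: cheapest edge leaving the tree is delta–rho (12); add delta.
Step 6: cheapest edge leaving the tree is iota–mu (20); add iota.
Vertex order: mu, theta, rho, beta, kappa, delta, iota. The 5th vertex is kappa.

kappa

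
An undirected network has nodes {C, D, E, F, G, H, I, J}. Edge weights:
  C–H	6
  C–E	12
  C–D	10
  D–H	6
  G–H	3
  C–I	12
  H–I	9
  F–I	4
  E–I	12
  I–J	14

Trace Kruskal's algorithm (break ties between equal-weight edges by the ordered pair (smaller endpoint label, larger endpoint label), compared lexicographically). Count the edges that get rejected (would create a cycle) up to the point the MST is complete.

Sort edges by weight, then run Kruskal:
G–H (3): add — endpoints in different components.
F–I (4): add — endpoints in different components.
C–H (6): add — endpoints in different components.
D–H (6): add — endpoints in different components.
H–I (9): add — endpoints in different components.
C–D (10): skip — C and D already connected.
C–E (12): add — endpoints in different components.
C–I (12): skip — C and I already connected.
E–I (12): skip — E and I already connected.
I–J (14): add — endpoints in different components.
Edges rejected before the tree was complete: 3.

3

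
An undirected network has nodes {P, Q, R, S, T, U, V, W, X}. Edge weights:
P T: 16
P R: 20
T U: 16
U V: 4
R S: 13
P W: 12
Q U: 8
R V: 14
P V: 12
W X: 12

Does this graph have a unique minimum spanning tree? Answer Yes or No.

Sort edges by weight, then run Kruskal:
U V (4): add — endpoints in different components.
Q U (8): add — endpoints in different components.
P V (12): add — endpoints in different components.
P W (12): add — endpoints in different components.
W X (12): add — endpoints in different components.
R S (13): add — endpoints in different components.
R V (14): add — endpoints in different components.
P T (16): add — endpoints in different components.
Non-tree edge T U has weight 16, equal to the heaviest edge on its tree cycle — swapping gives another MST of the same weight. Not unique.

No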